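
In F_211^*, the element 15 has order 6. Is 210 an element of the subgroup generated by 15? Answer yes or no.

210 ∈ ⟨15⟩ iff 210^6 ≡ 1 (mod 211), since |⟨15⟩| = 6.
210^6 mod 211 = 1.
Since 1 = 1, 210 lies in the subgroup.

yes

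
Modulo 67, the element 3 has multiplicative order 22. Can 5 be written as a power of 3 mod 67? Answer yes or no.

yes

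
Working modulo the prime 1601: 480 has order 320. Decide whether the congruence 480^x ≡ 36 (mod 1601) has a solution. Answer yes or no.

no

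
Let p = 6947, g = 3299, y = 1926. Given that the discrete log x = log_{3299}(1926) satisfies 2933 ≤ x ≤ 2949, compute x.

Compute 3299^2933 mod 6947 = 5565, then multiply by 3299 repeatedly:
  3299^2933=5565  3299^2934=4961  3299^2935=6154  3299^2936=2912  3299^2937=5934
  3299^2938=6567  3299^2939=3787  3299^2940=2607  3299^2941=107  3299^2942=5643
  3299^2943=5244  3299^2944=1926
Found 1926 at exponent 2944.

2944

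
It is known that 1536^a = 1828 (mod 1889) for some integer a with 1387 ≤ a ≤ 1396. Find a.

1391

Compute 1536^1387 mod 1889 = 1162, then multiply by 1536 repeatedly:
  1536^1387=1162  1536^1388=1616  1536^1389=30  1536^1390=744  1536^1391=1828
Found 1828 at exponent 1391.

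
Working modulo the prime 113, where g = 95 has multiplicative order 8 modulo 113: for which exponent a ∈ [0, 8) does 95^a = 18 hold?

5

Successive powers of 95 modulo 113:
  95^0=1  95^1=95  95^2=98  95^3=44  95^4=112  95^5=18
So 95^5 ≡ 18 (mod 113), giving a = 5.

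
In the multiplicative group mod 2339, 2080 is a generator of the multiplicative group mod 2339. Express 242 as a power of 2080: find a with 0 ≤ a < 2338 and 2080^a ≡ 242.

787

Baby-step giant-step with m = ceil(sqrt(2338)) = 49.
Baby table (2080^j mod 2339 for j=0..48):
  0:1  1:2080  2:1589  3:113  4:1140  5:1793  6:1074  7:175
  8:1455  9:2073  10:1063  11:685  12:349  13:830  14:218  15:2013
  16:230  17:1244  18:586  19:261  20:232  21:726  22:1425  23:487
  24:173  25:1973  26:1234  27:837  28:744  29:1441  30:1021  31:2207
  32:1442  33:762  34:1457  35:1555  36:1902  37:911  38:290  39:2077
  40:27  41:24  42:801  43:712  44:373  45:1631  46:930  47:47
  48:1861
Giant step factor: 2080^(-49) ≡ 1049 (mod 2339).
Scan 242·1049^i mod 2339 for i = 0, 1, …:
  i=0: 242   i=1: 1246   i=2: 1892   i=3: 1236
  i=4: 758   i=5: 2221   i=6: 185   i=7: 2267
  i=8: 1659   i=9: 75     …   i=15: 67
  i=16: 113
Match at i=16, j=3: a = 16·49 + 3 = 787.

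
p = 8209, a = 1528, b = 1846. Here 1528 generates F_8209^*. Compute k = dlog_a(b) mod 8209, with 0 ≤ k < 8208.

Baby-step giant-step with m = ceil(sqrt(8208)) = 91.
Baby table (1528^j mod 8209 for j=0..90):
  0:1  1:1528  2:3428  3:642  4:4105  5:764  6:1714  7:321
  8:6157  9:382  10:857  11:4265  12:7183  13:191  14:4533  15:6237
  16:7696  17:4200  18:6371  19:7223  20:3848  21:2100  22:7290  23:7716
  24:1924  25:1050  26:3645  27:3858  28:962  29:525  30:5927  31:1929
  32:481  33:4367  34:7068  35:5069  36:4345  37:6288  38:3534  39:6639
  40:6277  41:3144  42:1767  43:7424  44:7243  45:1572  46:4988  47:3712
  48:7726  49:786  50:2494  51:1856  52:3863  53:393  54:1247  55:928
  56:6036  57:4301  58:4728  59:464  60:3018  61:6255  62:2364  63:232
  64:1509  65:7232  66:1182  67:116  68:4859  69:3616  70:591  71:58
  72:6534  73:1808  74:4400  75:29  76:3267  77:904  78:2200  79:4119
  80:5738  81:452  82:1100  83:6164  84:2869  85:226  86:550  87:3082
  88:5539  89:113  90:275
Giant step factor: 1528^(-91) ≡ 5945 (mod 8209).
Scan 1846·5945^i mod 8209 for i = 0, 1, …:
  i=0: 1846   i=1: 7246   i=2: 4847   i=3: 1825
  i=4: 5536   i=5: 1639   i=6: 7981   i=7: 7234
  i=8: 7388   i=9: 3510     …   i=61: 1165
  i=62: 5738
Match at i=62, j=80: k = 62·91 + 80 = 5722.

5722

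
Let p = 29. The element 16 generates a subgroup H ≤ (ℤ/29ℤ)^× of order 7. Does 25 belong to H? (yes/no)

yes

25 ∈ ⟨16⟩ iff 25^7 ≡ 1 (mod 29), since |⟨16⟩| = 7.
25^7 mod 29 = 1.
Since 1 = 1, 25 lies in the subgroup.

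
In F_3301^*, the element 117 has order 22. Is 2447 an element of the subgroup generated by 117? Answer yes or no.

⟨117⟩ has order 22; its elements mod 3301 are {1, 117, 205, 395, 485, 628, 854, 878, 888, 1550, 1565, 1736, 1751, 2413, 2423, 2447, 2673, 2816, 2906, 3096, 3184, 3300}.
2447 is in this set.

yes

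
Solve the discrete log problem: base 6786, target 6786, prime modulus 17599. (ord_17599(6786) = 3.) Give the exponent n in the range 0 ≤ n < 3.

1

Successive powers of 6786 modulo 17599:
  6786^0=1  6786^1=6786
So 6786^1 ≡ 6786 (mod 17599), giving n = 1.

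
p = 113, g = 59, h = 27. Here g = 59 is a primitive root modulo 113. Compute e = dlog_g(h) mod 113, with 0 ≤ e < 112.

101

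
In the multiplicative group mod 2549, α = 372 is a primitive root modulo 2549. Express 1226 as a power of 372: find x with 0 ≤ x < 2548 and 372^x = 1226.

Baby-step giant-step with m = ceil(sqrt(2548)) = 51.
Baby table (372^j mod 2549 for j=0..50):
  0:1  1:372  2:738  3:1793  4:1707  5:303  6:560  7:1851
  8:342  9:2323  10:45  11:1446  12:73  13:1666  14:345  15:890
  16:2259  17:1727  18:96  19:26  20:2025  21:1345  22:736  23:1049
  24:231  25:1815  26:2244  27:1245  28:1771  29:1170  30:1910  31:1898
  32:2532  33:1323  34:199  35:107  36:1569  37:2496  38:676  39:1670
  40:1833  41:1293  42:1784  43:908  44:1308  45:2266  46:1782  47:164
  48:2381  49:1229  50:917
Giant step factor: 372^(-51) ≡ 1955 (mod 2549).
Scan 1226·1955^i mod 2549 for i = 0, 1, …:
  i=0: 1226   i=1: 770   i=2: 1440   i=3: 1104
  i=4: 1866   i=5: 411   i=6: 570   i=7: 437
  i=8: 420   i=9: 322     …   i=24: 2416
  i=25: 2532
Match at i=25, j=32: x = 25·51 + 32 = 1307.

1307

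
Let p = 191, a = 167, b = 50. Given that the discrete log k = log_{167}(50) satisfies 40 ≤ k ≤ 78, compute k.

Compute 167^40 mod 191 = 136, then multiply by 167 repeatedly:
  167^40=136  167^41=174  167^42=26  167^43=140  167^44=78
  167^45=38  167^46=43  167^47=114  167^48=129  167^49=151
  167^50=5  167^51=71  167^52=15  167^53=22  167^54=45
  167^55=66  167^56=135  167^57=7  167^58=23  167^59=21
  167^60=69  167^61=63  167^62=16  167^63=189  167^64=48
  167^65=185  167^66=144  167^67=173  167^68=50
Found 50 at exponent 68.

68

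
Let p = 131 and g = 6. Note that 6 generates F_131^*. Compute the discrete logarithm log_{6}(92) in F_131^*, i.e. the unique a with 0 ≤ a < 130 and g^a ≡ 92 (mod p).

125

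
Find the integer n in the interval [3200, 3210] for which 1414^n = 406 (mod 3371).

3202

Compute 1414^3200 mod 3371 = 550, then multiply by 1414 repeatedly:
  1414^3200=550  1414^3201=2370  1414^3202=406
Found 406 at exponent 3202.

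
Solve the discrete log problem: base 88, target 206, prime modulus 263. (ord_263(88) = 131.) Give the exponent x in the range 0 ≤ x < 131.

6

Successive powers of 88 modulo 263:
  88^0=1  88^1=88  88^2=117  88^3=39  88^4=13  88^5=92
  88^6=206
So 88^6 ≡ 206 (mod 263), giving x = 6.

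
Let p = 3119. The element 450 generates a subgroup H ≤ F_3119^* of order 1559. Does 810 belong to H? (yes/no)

810 ∈ ⟨450⟩ iff 810^1559 ≡ 1 (mod 3119), since |⟨450⟩| = 1559.
810^1559 mod 3119 = 1.
Since 1 = 1, 810 lies in the subgroup.

yes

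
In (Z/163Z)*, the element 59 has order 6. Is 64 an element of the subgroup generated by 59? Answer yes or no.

⟨59⟩ has order 6; its elements mod 163 are {1, 58, 59, 104, 105, 162}.
64 is not in this set.

no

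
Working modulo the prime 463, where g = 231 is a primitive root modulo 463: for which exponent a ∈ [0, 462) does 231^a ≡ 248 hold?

Baby-step giant-step with m = ceil(sqrt(462)) = 22.
Baby table (231^j mod 463 for j=0..21):
  0:1  1:231  2:116  3:405  4:29  5:217  6:123  7:170
  8:378  9:274  10:326  11:300  12:313  13:75  14:194  15:366
  16:280  17:323  18:70  19:428  20:249  21:107
Giant step factor: 231^(-22) ≡ 450 (mod 463).
Scan 248·450^i mod 463 for i = 0, 1, …:
  i=0: 248   i=1: 17   i=2: 242   i=3: 95
  i=4: 154   i=5: 313
Match at i=5, j=12: a = 5·22 + 12 = 122.

122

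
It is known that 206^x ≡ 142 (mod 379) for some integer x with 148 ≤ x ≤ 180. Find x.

174

Compute 206^148 mod 379 = 130, then multiply by 206 repeatedly:
  206^148=130  206^149=250  206^150=335  206^151=32  206^152=149
  206^153=374  206^154=107  206^155=60  206^156=232  206^157=38
  206^158=248  206^159=302  206^160=56  206^161=166  206^162=86
  206^163=282  206^164=105  206^165=27  206^166=256  206^167=55
  206^168=339  206^169=98  206^170=101  206^171=340  206^172=304
  206^173=89  206^174=142
Found 142 at exponent 174.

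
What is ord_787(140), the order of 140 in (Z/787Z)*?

786

The order of 140 must divide p − 1 = 786 = 2 · 3 · 131.
Divisors: 1, 2, 3, 6, 131, 262, 393, 786.
Check each in increasing order: 140^1 ≡ 140;  140^2 ≡ 712;  140^3 ≡ 518;  140^6 ≡ 744;  140^131 ≡ 380;  140^262 ≡ 379;  140^393 ≡ 786;  140^786 ≡ 1.
Smallest exponent giving 1 is 786.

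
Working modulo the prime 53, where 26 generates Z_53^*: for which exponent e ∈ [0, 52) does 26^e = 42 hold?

Baby-step giant-step with m = ceil(sqrt(52)) = 8.
Baby table (26^j mod 53 for j=0..7):
  0:1  1:26  2:40  3:33  4:10  5:48  6:29  7:12
Giant step factor: 26^(-8) ≡ 44 (mod 53).
Scan 42·44^i mod 53 for i = 0, 1, …:
  i=0: 42   i=1: 46   i=2: 10
Match at i=2, j=4: e = 2·8 + 4 = 20.

20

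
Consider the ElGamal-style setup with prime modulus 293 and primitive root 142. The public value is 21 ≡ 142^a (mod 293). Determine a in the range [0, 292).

254

Baby-step giant-step with m = ceil(sqrt(292)) = 18.
Baby table (142^j mod 293 for j=0..17):
  0:1  1:142  2:240  3:92  4:172  5:105  6:260  7:2
  8:284  9:187  10:184  11:51  12:210  13:227  14:4  15:275
  16:81  17:75
Giant step factor: 142^(-18) ≡ 158 (mod 293).
Scan 21·158^i mod 293 for i = 0, 1, …:
  i=0: 21   i=1: 95   i=2: 67   i=3: 38
  i=4: 144   i=5: 191   i=6: 292   i=7: 135
  i=8: 234   i=9: 54     …   i=13: 161
  i=14: 240
Match at i=14, j=2: a = 14·18 + 2 = 254.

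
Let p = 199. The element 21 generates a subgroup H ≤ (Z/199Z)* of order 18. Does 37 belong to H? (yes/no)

⟨21⟩ has order 18; its elements mod 199 are {1, 19, 21, 24, 37, 43, 58, 92, 93, 106, 107, 141, 156, 162, 175, 178, 180, 198}.
37 is in this set.

yes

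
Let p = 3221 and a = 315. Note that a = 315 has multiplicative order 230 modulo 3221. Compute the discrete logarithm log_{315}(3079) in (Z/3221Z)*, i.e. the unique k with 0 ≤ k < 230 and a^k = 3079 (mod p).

63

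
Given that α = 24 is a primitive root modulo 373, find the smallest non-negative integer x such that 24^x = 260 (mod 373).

69

Baby-step giant-step with m = ceil(sqrt(372)) = 20.
Baby table (24^j mod 373 for j=0..19):
  0:1  1:24  2:203  3:23  4:179  5:193  6:156  7:14
  8:336  9:231  10:322  11:268  12:91  13:319  14:196  15:228
  16:250  17:32  18:22  19:155
Giant step factor: 24^(-20) ≡ 261 (mod 373).
Scan 260·261^i mod 373 for i = 0, 1, …:
  i=0: 260   i=1: 347   i=2: 301   i=3: 231
Match at i=3, j=9: x = 3·20 + 9 = 69.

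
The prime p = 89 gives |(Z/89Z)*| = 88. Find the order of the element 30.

88

The order of 30 must divide p − 1 = 88 = 2^3 · 11.
Divisors: 1, 2, 4, 8, 11, 22, 44, 88.
Check each in increasing order: 30^1 ≡ 30;  30^2 ≡ 10;  30^4 ≡ 11;  30^8 ≡ 32;  30^11 ≡ 77;  30^22 ≡ 55;  30^44 ≡ 88;  30^88 ≡ 1.
Smallest exponent giving 1 is 88.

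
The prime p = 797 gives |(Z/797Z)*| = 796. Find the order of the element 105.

796

The order of 105 must divide p − 1 = 796 = 2^2 · 199.
Divisors: 1, 2, 4, 199, 398, 796.
Check each in increasing order: 105^1 ≡ 105;  105^2 ≡ 664;  105^4 ≡ 155;  105^199 ≡ 215;  105^398 ≡ 796;  105^796 ≡ 1.
Smallest exponent giving 1 is 796.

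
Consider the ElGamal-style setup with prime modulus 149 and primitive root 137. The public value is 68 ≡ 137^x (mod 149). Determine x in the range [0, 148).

38

Baby-step giant-step with m = ceil(sqrt(148)) = 13.
Baby table (137^j mod 149 for j=0..12):
  0:1  1:137  2:144  3:60  4:25  5:147  6:24  7:10
  8:29  9:99  10:4  11:101  12:129
Giant step factor: 137^(-13) ≡ 131 (mod 149).
Scan 68·131^i mod 149 for i = 0, 1, …:
  i=0: 68   i=1: 117   i=2: 129
Match at i=2, j=12: x = 2·13 + 12 = 38.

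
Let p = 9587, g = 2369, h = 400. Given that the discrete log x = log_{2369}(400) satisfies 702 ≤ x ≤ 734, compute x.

710

Compute 2369^702 mod 9587 = 2226, then multiply by 2369 repeatedly:
  2369^702=2226  2369^703=544  2369^704=4078  2369^705=6673  2369^706=8961
  2369^707=2991  2369^708=886  2369^709=8968  2369^710=400
Found 400 at exponent 710.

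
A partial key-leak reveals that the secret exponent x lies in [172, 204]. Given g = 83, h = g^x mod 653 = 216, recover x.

Compute 83^172 mod 653 = 216, then multiply by 83 repeatedly:
  83^172=216
Found 216 at exponent 172.

172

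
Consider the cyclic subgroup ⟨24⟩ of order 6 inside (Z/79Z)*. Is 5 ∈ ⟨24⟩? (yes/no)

no

5 ∈ ⟨24⟩ iff 5^6 ≡ 1 (mod 79), since |⟨24⟩| = 6.
5^6 mod 79 = 62.
Since 62 ≠ 1, 5 does not lie in the subgroup.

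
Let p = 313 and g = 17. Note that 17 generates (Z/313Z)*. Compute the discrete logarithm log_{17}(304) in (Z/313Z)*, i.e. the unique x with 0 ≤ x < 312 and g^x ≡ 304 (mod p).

Baby-step giant-step with m = ceil(sqrt(312)) = 18.
Baby table (17^j mod 313 for j=0..17):
  0:1  1:17  2:289  3:218  4:263  5:89  6:261  7:55
  8:309  9:245  10:96  11:67  12:200  13:270  14:208  15:93
  16:16  17:272
Giant step factor: 17^(-18) ≡ 216 (mod 313).
Scan 304·216^i mod 313 for i = 0, 1, …:
  i=0: 304   i=1: 247   i=2: 142   i=3: 311
  i=4: 194   i=5: 275   i=6: 243   i=7: 217
  i=8: 235   i=9: 54     …   i=15: 107
  i=16: 263
Match at i=16, j=4: x = 16·18 + 4 = 292.

292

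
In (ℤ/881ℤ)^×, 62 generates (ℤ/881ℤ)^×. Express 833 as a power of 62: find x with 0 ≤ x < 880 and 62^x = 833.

775

Baby-step giant-step with m = ceil(sqrt(880)) = 30.
Baby table (62^j mod 881 for j=0..29):
  0:1  1:62  2:320  3:458  4:204  5:314  6:86  7:46
  8:209  9:624  10:805  11:574  12:348  13:432  14:354  15:804
  16:512  17:28  18:855  19:150  20:490  21:426  22:863  23:646
  24:407  25:566  26:733  27:515  28:214  29:53
Giant step factor: 62^(-30) ≡ 670 (mod 881).
Scan 833·670^i mod 881 for i = 0, 1, …:
  i=0: 833   i=1: 437   i=2: 298   i=3: 554
  i=4: 279   i=5: 158   i=6: 140   i=7: 414
  i=8: 746   i=9: 293     …   i=24: 85
  i=25: 566
Match at i=25, j=25: x = 25·30 + 25 = 775.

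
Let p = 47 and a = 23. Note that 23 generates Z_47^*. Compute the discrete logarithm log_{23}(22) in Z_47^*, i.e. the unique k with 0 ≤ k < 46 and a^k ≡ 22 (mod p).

5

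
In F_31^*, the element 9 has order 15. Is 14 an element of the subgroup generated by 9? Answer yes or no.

yes

14 ∈ ⟨9⟩ iff 14^15 ≡ 1 (mod 31), since |⟨9⟩| = 15.
14^15 mod 31 = 1.
Since 1 = 1, 14 lies in the subgroup.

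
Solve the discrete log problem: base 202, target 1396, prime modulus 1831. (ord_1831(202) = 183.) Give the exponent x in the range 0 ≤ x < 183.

34

Baby-step giant-step with m = ceil(sqrt(183)) = 14.
Baby table (202^j mod 1831 for j=0..13):
  0:1  1:202  2:522  3:1077  4:1496  5:77  6:906  7:1743
  8:534  9:1670  10:436  11:184  12:548  13:836
Giant step factor: 202^(-14) ≡ 388 (mod 1831).
Scan 1396·388^i mod 1831 for i = 0, 1, …:
  i=0: 1396   i=1: 1503   i=2: 906
Match at i=2, j=6: x = 2·14 + 6 = 34.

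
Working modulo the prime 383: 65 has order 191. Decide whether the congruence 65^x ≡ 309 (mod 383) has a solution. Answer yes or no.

309 ∈ ⟨65⟩ iff 309^191 ≡ 1 (mod 383), since |⟨65⟩| = 191.
309^191 mod 383 = 1.
Since 1 = 1, 309 lies in the subgroup.

yes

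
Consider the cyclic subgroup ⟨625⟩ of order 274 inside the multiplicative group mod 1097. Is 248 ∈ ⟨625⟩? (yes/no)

248 ∈ ⟨625⟩ iff 248^274 ≡ 1 (mod 1097), since |⟨625⟩| = 274.
248^274 mod 1097 = 756.
Since 756 ≠ 1, 248 does not lie in the subgroup.

no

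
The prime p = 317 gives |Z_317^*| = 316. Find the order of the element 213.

The order of 213 must divide p − 1 = 316 = 2^2 · 79.
Divisors: 1, 2, 4, 79, 158, 316.
Check each in increasing order: 213^1 ≡ 213;  213^2 ≡ 38;  213^4 ≡ 176;  213^79 ≡ 316;  213^158 ≡ 1.
Smallest exponent giving 1 is 158.

158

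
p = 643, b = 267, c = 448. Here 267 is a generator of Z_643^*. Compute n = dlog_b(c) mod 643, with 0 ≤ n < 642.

Baby-step giant-step with m = ceil(sqrt(642)) = 26.
Baby table (267^j mod 643 for j=0..25):
  0:1  1:267  2:559  3:77  4:626  5:605  6:142  7:620
  8:289  9:3  10:158  11:391  12:231  13:592  14:529  15:426
  16:574  17:224  18:9  19:474  20:530  21:50  22:490  23:301
  24:635  25:436
Giant step factor: 267^(-26) ≡ 510 (mod 643).
Scan 448·510^i mod 643 for i = 0, 1, …:
  i=0: 448   i=1: 215   i=2: 340   i=3: 433
  i=4: 281   i=5: 564   i=6: 219   i=7: 451
  i=8: 459   i=9: 38     …   i=20: 552
  i=21: 529
Match at i=21, j=14: n = 21·26 + 14 = 560.

560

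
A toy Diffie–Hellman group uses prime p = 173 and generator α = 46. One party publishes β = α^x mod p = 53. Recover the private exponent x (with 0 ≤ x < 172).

163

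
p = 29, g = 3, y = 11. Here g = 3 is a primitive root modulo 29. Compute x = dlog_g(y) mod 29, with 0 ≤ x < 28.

Successive powers of 3 modulo 29:
  3^0=1  3^1=3  3^2=9  3^3=27  3^4=23  3^5=11
So 3^5 ≡ 11 (mod 29), giving x = 5.

5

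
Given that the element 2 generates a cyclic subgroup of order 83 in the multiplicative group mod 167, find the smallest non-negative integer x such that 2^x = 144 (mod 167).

17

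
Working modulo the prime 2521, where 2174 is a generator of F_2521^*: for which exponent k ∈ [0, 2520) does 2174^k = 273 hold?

Baby-step giant-step with m = ceil(sqrt(2520)) = 51.
Baby table (2174^j mod 2521 for j=0..50):
  0:1  1:2174  2:1922  3:1131  4:819  5:680  6:1014  7:1082
  8:175  9:2300  10:1057  11:1287  12:2149  13:513  14:980  15:275
  16:373  17:1661  18:942  19:856  20:446  21:1540  22:72  23:226
  24:2250  25:760  26:985  27:1061  28:2420  29:2274  30:2516  31:1735
  32:474  33:1908  34:947  35:1642  36:2493  37:2153  38:1646  39:1105
  40:2278  41:1128  42:1860  43:2477  44:142  45:1146  46:656  47:1779
  48:332  49:762  50:291
Giant step factor: 2174^(-51) ≡ 92 (mod 2521).
Scan 273·92^i mod 2521 for i = 0, 1, …:
  i=0: 273   i=1: 2427   i=2: 1436   i=3: 1020
  i=4: 563   i=5: 1376   i=6: 542   i=7: 1965
  i=8: 1789   i=9: 723     …   i=43: 1923
  i=44: 446
Match at i=44, j=20: k = 44·51 + 20 = 2264.

2264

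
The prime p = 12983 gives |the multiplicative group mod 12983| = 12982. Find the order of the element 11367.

The order of 11367 must divide p − 1 = 12982 = 2 · 6491.
Divisors: 1, 2, 6491, 12982.
Check each in increasing order: 11367^1 ≡ 11367;  11367^2 ≡ 1873;  11367^6491 ≡ 1.
Smallest exponent giving 1 is 6491.

6491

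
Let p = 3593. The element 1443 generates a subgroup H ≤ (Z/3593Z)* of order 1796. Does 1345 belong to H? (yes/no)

no

1345 ∈ ⟨1443⟩ iff 1345^1796 ≡ 1 (mod 3593), since |⟨1443⟩| = 1796.
1345^1796 mod 3593 = 3592.
Since 3592 ≠ 1, 1345 does not lie in the subgroup.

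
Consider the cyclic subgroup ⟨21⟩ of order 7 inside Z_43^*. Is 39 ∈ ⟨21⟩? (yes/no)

no

⟨21⟩ has order 7; its elements mod 43 are {1, 4, 11, 16, 21, 35, 41}.
39 is not in this set.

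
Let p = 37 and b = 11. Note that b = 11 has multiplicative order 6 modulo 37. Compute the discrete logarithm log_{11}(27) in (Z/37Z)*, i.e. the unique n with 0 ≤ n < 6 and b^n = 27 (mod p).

5

Successive powers of 11 modulo 37:
  11^0=1  11^1=11  11^2=10  11^3=36  11^4=26  11^5=27
So 11^5 ≡ 27 (mod 37), giving n = 5.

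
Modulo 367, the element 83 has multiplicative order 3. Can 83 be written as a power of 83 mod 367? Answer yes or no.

yes

⟨83⟩ has order 3; its elements mod 367 are {1, 83, 283}.
83 is in this set.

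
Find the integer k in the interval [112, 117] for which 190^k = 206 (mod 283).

Compute 190^112 mod 283 = 13, then multiply by 190 repeatedly:
  190^112=13  190^113=206
Found 206 at exponent 113.

113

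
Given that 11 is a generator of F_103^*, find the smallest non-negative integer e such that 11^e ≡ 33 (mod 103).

10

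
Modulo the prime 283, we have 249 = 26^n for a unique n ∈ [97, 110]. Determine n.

103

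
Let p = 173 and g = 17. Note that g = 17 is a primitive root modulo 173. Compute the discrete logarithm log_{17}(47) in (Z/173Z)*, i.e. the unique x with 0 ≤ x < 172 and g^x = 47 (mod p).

48

Baby-step giant-step with m = ceil(sqrt(172)) = 14.
Baby table (17^j mod 173 for j=0..13):
  0:1  1:17  2:116  3:69  4:135  5:46  6:90  7:146
  8:60  9:155  10:40  11:161  12:142  13:165
Giant step factor: 17^(-14) ≡ 159 (mod 173).
Scan 47·159^i mod 173 for i = 0, 1, …:
  i=0: 47   i=1: 34   i=2: 43   i=3: 90
Match at i=3, j=6: x = 3·14 + 6 = 48.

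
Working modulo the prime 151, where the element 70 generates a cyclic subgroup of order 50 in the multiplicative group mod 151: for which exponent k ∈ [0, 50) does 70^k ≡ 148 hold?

44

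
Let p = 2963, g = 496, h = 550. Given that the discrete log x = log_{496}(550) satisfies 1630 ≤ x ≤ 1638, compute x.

Compute 496^1630 mod 2963 = 1561, then multiply by 496 repeatedly:
  496^1630=1561  496^1631=913  496^1632=2472  496^1633=2393  496^1634=1728
  496^1635=781  496^1636=2186  496^1637=2761  496^1638=550
Found 550 at exponent 1638.

1638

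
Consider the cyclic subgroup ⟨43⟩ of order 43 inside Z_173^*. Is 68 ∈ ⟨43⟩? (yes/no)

no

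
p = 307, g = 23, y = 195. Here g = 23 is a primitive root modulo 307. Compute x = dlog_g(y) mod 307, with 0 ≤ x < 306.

Successive powers of 23 modulo 307:
  23^0=1  23^1=23  23^2=222  23^3=194  23^4=164  23^5=88
  23^6=182  23^7=195
So 23^7 ≡ 195 (mod 307), giving x = 7.

7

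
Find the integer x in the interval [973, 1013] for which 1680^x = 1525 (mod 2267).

Compute 1680^973 mod 2267 = 242, then multiply by 1680 repeatedly:
  1680^973=242  1680^974=767  1680^975=904  1680^976=2097  1680^977=42
  1680^978=283  1680^979=1637  1680^980=289  1680^981=382  1680^982=199
  1680^983=1071  1680^984=1549  1680^985=2071  1680^986=1702  1680^987=673
  1680^988=1674  1680^989=1240  1680^990=2094  1680^991=1803  1680^992=328
  1680^993=159  1680^994=1881  1680^995=2149  1680^996=1256  1680^997=1770
  1680^998=1563  1680^999=654  1680^1000=1492  1680^1001=1525
Found 1525 at exponent 1001.

1001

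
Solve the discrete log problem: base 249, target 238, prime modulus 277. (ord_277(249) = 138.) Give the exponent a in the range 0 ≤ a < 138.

Baby-step giant-step with m = ceil(sqrt(138)) = 12.
Baby table (249^j mod 277 for j=0..11):
  0:1  1:249  2:230  3:208  4:270  5:196  6:52  7:206
  8:49  9:13  10:190  11:220
Giant step factor: 249^(-12) ≡ 256 (mod 277).
Scan 238·256^i mod 277 for i = 0, 1, …:
  i=0: 238   i=1: 265   i=2: 252   i=3: 248
  i=4: 55   i=5: 230
Match at i=5, j=2: a = 5·12 + 2 = 62.

62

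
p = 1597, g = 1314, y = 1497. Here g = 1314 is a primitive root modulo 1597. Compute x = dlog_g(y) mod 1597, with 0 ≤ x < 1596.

366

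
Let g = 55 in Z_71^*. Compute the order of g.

70

The order of 55 must divide p − 1 = 70 = 2 · 5 · 7.
Divisors: 1, 2, 5, 7, 10, 14, 35, 70.
Check each in increasing order: 55^1 ≡ 55;  55^2 ≡ 43;  55^5 ≡ 23;  55^7 ≡ 66;  55^10 ≡ 32;  55^14 ≡ 25;  55^35 ≡ 70;  55^70 ≡ 1.
Smallest exponent giving 1 is 70.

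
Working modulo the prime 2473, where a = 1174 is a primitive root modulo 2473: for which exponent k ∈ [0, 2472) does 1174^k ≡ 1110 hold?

Baby-step giant-step with m = ceil(sqrt(2472)) = 50.
Baby table (1174^j mod 2473 for j=0..49):
  0:1  1:1174  2:815  3:2232  4:1461  5:1425  6:1202  7:1538
  8:322  9:2132  10:292  11:1534  12:572  13:1345  14:1256  15:636
  16:2291  17:1483  18:50  19:1821  20:1182  21:315  22:1333  23:2006
  24:748  25:237  26:1262  27:261  28:2235  29:37  30:1397  31:479
  32:975  33:2124  34:792  35:2433  36:27  37:2022  38:2221  39:912
  40:2352  41:1380  42:305  43:1958  44:1275  45:685  46:465  47:1850
  48:606  49:1693
Giant step factor: 1174^(-50) ≡ 721 (mod 2473).
Scan 1110·721^i mod 2473 for i = 0, 1, …:
  i=0: 1110   i=1: 1531   i=2: 893   i=3: 873
  i=4: 1291   i=5: 963   i=6: 1883   i=7: 2439
  i=8: 216   i=9: 2410     …   i=28: 2238
  i=29: 1202
Match at i=29, j=6: k = 29·50 + 6 = 1456.

1456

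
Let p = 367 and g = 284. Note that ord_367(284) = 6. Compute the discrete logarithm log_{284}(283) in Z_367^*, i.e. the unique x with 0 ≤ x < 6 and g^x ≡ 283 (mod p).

Successive powers of 284 modulo 367:
  284^0=1  284^1=284  284^2=283
So 284^2 ≡ 283 (mod 367), giving x = 2.

2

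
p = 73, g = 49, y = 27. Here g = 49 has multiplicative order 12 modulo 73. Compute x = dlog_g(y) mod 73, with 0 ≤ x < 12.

9

Successive powers of 49 modulo 73:
  49^0=1  49^1=49  49^2=65  49^3=46  49^4=64  49^5=70
  49^6=72  49^7=24  49^8=8  49^9=27
So 49^9 ≡ 27 (mod 73), giving x = 9.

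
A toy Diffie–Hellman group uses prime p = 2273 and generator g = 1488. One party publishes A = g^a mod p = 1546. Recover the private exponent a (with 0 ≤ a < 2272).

848

Baby-step giant-step with m = ceil(sqrt(2272)) = 48.
Baby table (1488^j mod 2273 for j=0..47):
  0:1  1:1488  2:242  3:962  4:1739  5:958  6:333  7:2263
  8:1031  9:2126  10:1745  11:794  12:1785  13:1216  14:100  15:1055
  16:1470  17:734  18:1152  19:334  20:1478  21:1273  22:815  23:1211
  24:1752  25:2118  26:1206  27:1131  28:908  29:942  30:1528  31:664
  32:1550  33:1578  34:55  35:12  36:1945  37:631  38:179  39:411
  40:131  41:1723  42:2153  43:1007  44:509  45:483  46:436  47:963
Giant step factor: 1488^(-48) ≡ 274 (mod 2273).
Scan 1546·274^i mod 2273 for i = 0, 1, …:
  i=0: 1546   i=1: 826   i=2: 1297   i=3: 790
  i=4: 525   i=5: 651   i=6: 1080   i=7: 430
  i=8: 1897   i=9: 1534     …   i=16: 1250
  i=17: 1550
Match at i=17, j=32: a = 17·48 + 32 = 848.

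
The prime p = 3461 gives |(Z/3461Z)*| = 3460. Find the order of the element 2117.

1730

The order of 2117 must divide p − 1 = 3460 = 2^2 · 5 · 173.
Divisors: 1, 2, 4, 5, 10, 20, 173, 346, 692, 865, 1730, 3460.
Check each in increasing order: 2117^1 ≡ 2117;  2117^2 ≡ 3155;  2117^4 ≡ 189;  2117^5 ≡ 2098;  2117^10 ≡ 2673;  2117^20 ≡ 1425;  2117^173 ≡ 1913;  2117^346 ≡ 1292;  2117^692 ≡ 1062;  2117^865 ≡ 3460;  2117^1730 ≡ 1.
Smallest exponent giving 1 is 1730.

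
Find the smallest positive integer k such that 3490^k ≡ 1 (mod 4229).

The order of 3490 must divide p − 1 = 4228 = 2^2 · 7 · 151.
Divisors: 1, 2, 4, 7, 14, 28, 151, 302, 604, 1057, 2114, 4228.
Check each in increasing order: 3490^1 ≡ 3490;  3490^2 ≡ 580;  3490^4 ≡ 2309;  3490^7 ≡ 3916;  3490^14 ≡ 702;  3490^28 ≡ 2240;  3490^151 ≡ 2731;  3490^302 ≡ 2634;  3490^604 ≡ 2396;  3490^1057 ≡ 2147;  3490^2114 ≡ 4228;  3490^4228 ≡ 1.
Smallest exponent giving 1 is 4228.

4228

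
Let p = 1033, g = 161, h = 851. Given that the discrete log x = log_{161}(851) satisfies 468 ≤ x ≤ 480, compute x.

Compute 161^468 mod 1033 = 238, then multiply by 161 repeatedly:
  161^468=238  161^469=97  161^470=122  161^471=15  161^472=349
  161^473=407  161^474=448  161^475=851
Found 851 at exponent 475.

475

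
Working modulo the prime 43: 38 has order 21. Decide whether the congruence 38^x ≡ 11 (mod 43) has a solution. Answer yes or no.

⟨38⟩ has order 21; its elements mod 43 are {1, 4, 6, 9, 10, 11, 13, 14, 15, 16, 17, 21, 23, 24, 25, 31, 35, 36, 38, 40, 41}.
11 is in this set.

yes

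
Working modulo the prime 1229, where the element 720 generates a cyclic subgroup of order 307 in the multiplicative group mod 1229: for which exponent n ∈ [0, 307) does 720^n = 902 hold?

58

Baby-step giant-step with m = ceil(sqrt(307)) = 18.
Baby table (720^j mod 1229 for j=0..17):
  0:1  1:720  2:991  3:700  4:110  5:544  6:858  7:802
  8:1039  9:848  10:976  11:961  12:1222  13:1105  14:437  15:16
  16:459  17:1108
Giant step factor: 720^(-18) ≡ 168 (mod 1229).
Scan 902·168^i mod 1229 for i = 0, 1, …:
  i=0: 902   i=1: 369   i=2: 542   i=3: 110
Match at i=3, j=4: n = 3·18 + 4 = 58.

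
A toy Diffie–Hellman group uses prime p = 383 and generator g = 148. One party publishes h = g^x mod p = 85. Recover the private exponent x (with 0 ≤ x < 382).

353

Baby-step giant-step with m = ceil(sqrt(382)) = 20.
Baby table (148^j mod 383 for j=0..19):
  0:1  1:148  2:73  3:80  4:350  5:95  6:272  7:41
  8:323  9:312  10:216  11:179  12:65  13:45  14:149  15:221
  16:153  17:47  18:62  19:367
Giant step factor: 148^(-20) ≡ 93 (mod 383).
Scan 85·93^i mod 383 for i = 0, 1, …:
  i=0: 85   i=1: 245   i=2: 188   i=3: 249
  i=4: 177   i=5: 375   i=6: 22   i=7: 131
  i=8: 310   i=9: 105     …   i=16: 297
  i=17: 45
Match at i=17, j=13: x = 17·20 + 13 = 353.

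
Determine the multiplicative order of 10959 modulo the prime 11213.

11212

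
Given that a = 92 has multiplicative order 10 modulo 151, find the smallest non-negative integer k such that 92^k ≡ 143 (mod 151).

Successive powers of 92 modulo 151:
  92^0=1  92^1=92  92^2=8  92^3=132  92^4=64  92^5=150
  92^6=59  92^7=143
So 92^7 ≡ 143 (mod 151), giving k = 7.

7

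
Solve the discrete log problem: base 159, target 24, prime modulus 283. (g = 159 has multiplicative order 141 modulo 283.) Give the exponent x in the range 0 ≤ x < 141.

31

Baby-step giant-step with m = ceil(sqrt(141)) = 12.
Baby table (159^j mod 283 for j=0..11):
  0:1  1:159  2:94  3:230  4:63  5:112  6:262  7:57
  8:7  9:264  10:92  11:195
Giant step factor: 159^(-12) ≡ 163 (mod 283).
Scan 24·163^i mod 283 for i = 0, 1, …:
  i=0: 24   i=1: 233   i=2: 57
Match at i=2, j=7: x = 2·12 + 7 = 31.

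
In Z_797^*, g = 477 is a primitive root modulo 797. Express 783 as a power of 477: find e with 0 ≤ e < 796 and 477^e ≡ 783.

378

Baby-step giant-step with m = ceil(sqrt(796)) = 29.
Baby table (477^j mod 797 for j=0..28):
  0:1  1:477  2:384  3:655  4:11  5:465  6:239  7:32
  8:121  9:333  10:238  11:352  12:534  13:475  14:227  15:684
  16:295  17:443  18:106  19:351  20:57  21:91  22:369  23:673
  24:627  25:204  26:74  27:230  28:521
Giant step factor: 477^(-29) ≡ 450 (mod 797).
Scan 783·450^i mod 797 for i = 0, 1, …:
  i=0: 783   i=1: 76   i=2: 726   i=3: 727
  i=4: 380   i=5: 442   i=6: 447   i=7: 306
  i=8: 616   i=9: 641   i=10: 733   i=11: 689
  i=12: 17   i=13: 477
Match at i=13, j=1: e = 13·29 + 1 = 378.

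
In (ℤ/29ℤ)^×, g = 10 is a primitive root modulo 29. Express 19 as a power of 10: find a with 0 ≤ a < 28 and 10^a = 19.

15

Successive powers of 10 modulo 29:
  10^0=1  10^1=10  10^2=13  10^3=14  10^4=24  10^5=8
  10^6=22  10^7=17  10^8=25  10^9=18  10^10=6  10^11=2
  10^12=20  10^13=26  10^14=28  10^15=19
So 10^15 ≡ 19 (mod 29), giving a = 15.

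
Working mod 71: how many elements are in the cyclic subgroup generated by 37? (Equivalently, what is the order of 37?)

The order of 37 must divide p − 1 = 70 = 2 · 5 · 7.
Divisors: 1, 2, 5, 7, 10, 14, 35, 70.
Check each in increasing order: 37^1 ≡ 37;  37^2 ≡ 20;  37^5 ≡ 32;  37^7 ≡ 1.
Smallest exponent giving 1 is 7.

7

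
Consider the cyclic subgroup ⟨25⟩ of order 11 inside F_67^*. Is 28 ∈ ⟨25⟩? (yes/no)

no

⟨25⟩ has order 11; its elements mod 67 are {1, 9, 14, 15, 22, 24, 25, 40, 59, 62, 64}.
28 is not in this set.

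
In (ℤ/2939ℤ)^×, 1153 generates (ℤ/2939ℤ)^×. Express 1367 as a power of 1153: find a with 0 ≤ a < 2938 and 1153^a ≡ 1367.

659

Baby-step giant-step with m = ceil(sqrt(2938)) = 55.
Baby table (1153^j mod 2939 for j=0..54):
  0:1  1:1153  2:981  3:2517  4:1308  5:417  6:1744  7:556
  8:366  9:1721  10:488  11:1315  12:2610  13:2733  14:541  15:705
  16:1701  17:940  18:2268  19:2233  20:85  21:1018  22:1093  23:2337
  24:2437  25:177  26:1290  27:236  28:1720  29:2274  30:334  31:93
  32:1425  33:124  34:1900  35:1145  36:574  37:547  38:1745  39:1709
  40:1347  41:1299  42:1796  43:1732  44:1415  45:350  46:907  47:2426
  48:2189  49:2255  50:1939  51:2027  52:626  53:1723  54:2794
Giant step factor: 1153^(-55) ≡ 2026 (mod 2939).
Scan 1367·2026^i mod 2939 for i = 0, 1, …:
  i=0: 1367   i=1: 1004   i=2: 316   i=3: 2453
  i=4: 2868   i=5: 165   i=6: 2183   i=7: 2502
  i=8: 2216   i=9: 1763   i=10: 953   i=11: 2794
Match at i=11, j=54: a = 11·55 + 54 = 659.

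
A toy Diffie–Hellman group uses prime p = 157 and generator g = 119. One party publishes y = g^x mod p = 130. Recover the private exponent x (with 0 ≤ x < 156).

Baby-step giant-step with m = ceil(sqrt(156)) = 13.
Baby table (119^j mod 157 for j=0..12):
  0:1  1:119  2:31  3:78  4:19  5:63  6:118  7:69
  8:47  9:98  10:44  11:55  12:108
Giant step factor: 119^(-13) ≡ 107 (mod 157).
Scan 130·107^i mod 157 for i = 0, 1, …:
  i=0: 130   i=1: 94   i=2: 10   i=3: 128
  i=4: 37   i=5: 34   i=6: 27   i=7: 63
Match at i=7, j=5: x = 7·13 + 5 = 96.

96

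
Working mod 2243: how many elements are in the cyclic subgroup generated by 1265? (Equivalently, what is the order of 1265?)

1121

The order of 1265 must divide p − 1 = 2242 = 2 · 19 · 59.
Divisors: 1, 2, 19, 38, 59, 118, 1121, 2242.
Check each in increasing order: 1265^1 ≡ 1265;  1265^2 ≡ 966;  1265^19 ≡ 1717;  1265^38 ≡ 787;  1265^59 ≡ 1477;  1265^118 ≡ 1333;  1265^1121 ≡ 1.
Smallest exponent giving 1 is 1121.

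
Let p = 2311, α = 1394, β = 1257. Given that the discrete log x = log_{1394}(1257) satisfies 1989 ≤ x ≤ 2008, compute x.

1993

Compute 1394^1989 mod 2311 = 1350, then multiply by 1394 repeatedly:
  1394^1989=1350  1394^1990=746  1394^1991=2285  1394^1992=732  1394^1993=1257
Found 1257 at exponent 1993.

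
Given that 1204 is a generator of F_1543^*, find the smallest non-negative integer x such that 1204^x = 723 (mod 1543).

Baby-step giant-step with m = ceil(sqrt(1542)) = 40.
Baby table (1204^j mod 1543 for j=0..39):
  0:1  1:1204  2:739  3:988  4:1442  5:293  6:968  7:507
  8:943  9:1267  10:984  11:1255  12:423  13:102  14:911  15:1314
  16:481  17:499  18:569  19:1527  20:795  21:520  22:1165  23:73
  24:1484  25:1485  26:1146  27:342  28:1330  29:1229  30:1522  31:947
  32:1454  33:854  34:578  35:19  36:1274  37:154  38:256  39:1167
Giant step factor: 1204^(-40) ≡ 936 (mod 1543).
Scan 723·936^i mod 1543 for i = 0, 1, …:
  i=0: 723   i=1: 894   i=2: 478   i=3: 1481
  i=4: 602   i=5: 277   i=6: 48   i=7: 181
  i=8: 1229
Match at i=8, j=29: x = 8·40 + 29 = 349.

349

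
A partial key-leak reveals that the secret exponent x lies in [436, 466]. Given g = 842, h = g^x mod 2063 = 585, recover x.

451

Compute 842^436 mod 2063 = 744, then multiply by 842 repeatedly:
  842^436=744  842^437=1359  842^438=1376  842^439=1249  842^440=1591
  842^441=735  842^442=2033  842^443=1559  842^444=610  842^445=1996
  842^446=1350  842^447=2050  842^448=1432  842^449=952  842^450=1140
  842^451=585
Found 585 at exponent 451.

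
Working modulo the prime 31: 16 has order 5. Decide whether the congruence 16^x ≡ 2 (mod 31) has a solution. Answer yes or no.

2 ∈ ⟨16⟩ iff 2^5 ≡ 1 (mod 31), since |⟨16⟩| = 5.
2^5 mod 31 = 1.
Since 1 = 1, 2 lies in the subgroup.

yes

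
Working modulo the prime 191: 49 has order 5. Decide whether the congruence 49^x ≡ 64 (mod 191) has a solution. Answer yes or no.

no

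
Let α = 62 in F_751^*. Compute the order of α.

750

The order of 62 must divide p − 1 = 750 = 2 · 3 · 5^3.
Divisors: 1, 2, 3, 5, 6, 10, 15, 25, 30, 50, 75, 125, 150, 250, 375, 750.
Check each in increasing order: 62^1 ≡ 62;  62^2 ≡ 89;  62^3 ≡ 261;  62^5 ≡ 699;  62^6 ≡ 531;  62^10 ≡ 451;  62^15 ≡ 580;  62^25 ≡ 232;  62^30 ≡ 703;  62^50 ≡ 503;  62^75 ≡ 291;  62^125 ≡ 679;  62^150 ≡ 569;  62^250 ≡ 678;  62^375 ≡ 750;  62^750 ≡ 1.
Smallest exponent giving 1 is 750.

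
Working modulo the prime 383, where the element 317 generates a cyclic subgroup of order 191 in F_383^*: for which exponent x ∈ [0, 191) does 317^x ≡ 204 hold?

34

Baby-step giant-step with m = ceil(sqrt(191)) = 14.
Baby table (317^j mod 383 for j=0..13):
  0:1  1:317  2:143  3:137  4:150  5:58  6:2  7:251
  8:286  9:274  10:300  11:116  12:4  13:119
Giant step factor: 317^(-14) ≡ 306 (mod 383).
Scan 204·306^i mod 383 for i = 0, 1, …:
  i=0: 204   i=1: 378   i=2: 2
Match at i=2, j=6: x = 2·14 + 6 = 34.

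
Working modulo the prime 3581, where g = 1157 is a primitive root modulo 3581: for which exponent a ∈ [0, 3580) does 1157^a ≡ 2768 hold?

Baby-step giant-step with m = ceil(sqrt(3580)) = 60.
Baby table (1157^j mod 3581 for j=0..59):
  0:1  1:1157  2:2936  3:2164  4:629  5:810  6:2529  7:376
  8:1731  9:988  10:777  11:158  12:175  13:1939  14:1717  15:2695
  16:2645  17:2091  18:2112  19:1342  20:2121  21:1012  22:3478  23:2583
  24:1977  25:2711  26:3252  27:2514  28:926  29:663  30:757  31:2085
  32:2332  33:1631  34:3461  35:819  36:2199  37:1733  38:3302  39:3068
  40:905  41:1433  42:3559  43:3194  44:3447  45:2526  46:486  47:85
  48:1658  49:2471  50:1309  51:3331  52:811  53:105  54:3312  55:314
  56:1617  57:1587  58:2687  59:551
Giant step factor: 1157^(-60) ≡ 2897 (mod 3581).
Scan 2768·2897^i mod 3581 for i = 0, 1, …:
  i=0: 2768   i=1: 1037   i=2: 3311   i=3: 2049
  i=4: 2236   i=5: 3244   i=6: 1324   i=7: 377
  i=8: 3545   i=9: 3138     …   i=46: 1126
  i=47: 3312
Match at i=47, j=54: a = 47·60 + 54 = 2874.

2874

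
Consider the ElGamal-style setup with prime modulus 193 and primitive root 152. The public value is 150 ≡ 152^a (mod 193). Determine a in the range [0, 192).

72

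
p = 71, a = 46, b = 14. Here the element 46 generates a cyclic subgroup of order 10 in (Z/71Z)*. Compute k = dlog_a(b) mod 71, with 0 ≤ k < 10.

Successive powers of 46 modulo 71:
  46^0=1  46^1=46  46^2=57  46^3=66  46^4=54  46^5=70
  46^6=25  46^7=14
So 46^7 ≡ 14 (mod 71), giving k = 7.

7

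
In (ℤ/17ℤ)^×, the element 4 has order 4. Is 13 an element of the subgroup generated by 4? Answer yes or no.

yes

⟨4⟩ has order 4; its elements mod 17 are {1, 4, 13, 16}.
13 is in this set.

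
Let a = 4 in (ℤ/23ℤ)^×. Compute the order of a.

11

The order of 4 must divide p − 1 = 22 = 2 · 11.
Divisors: 1, 2, 11, 22.
Check each in increasing order: 4^1 ≡ 4;  4^2 ≡ 16;  4^11 ≡ 1.
Smallest exponent giving 1 is 11.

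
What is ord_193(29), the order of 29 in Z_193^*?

The order of 29 must divide p − 1 = 192 = 2^6 · 3.
Divisors: 1, 2, 3, 4, 6, 8, 12, 16, 24, 32, 48, 64, 96, 192.
Check each in increasing order: 29^1 ≡ 29;  29^2 ≡ 69;  29^3 ≡ 71;  29^4 ≡ 129;  29^6 ≡ 23;  29^8 ≡ 43;  29^12 ≡ 143;  29^16 ≡ 112;  29^24 ≡ 184;  29^32 ≡ 192;  29^48 ≡ 81;  29^64 ≡ 1.
Smallest exponent giving 1 is 64.

64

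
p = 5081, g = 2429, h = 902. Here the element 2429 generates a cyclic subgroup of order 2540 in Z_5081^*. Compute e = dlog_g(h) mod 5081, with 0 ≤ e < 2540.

1449

Baby-step giant-step with m = ceil(sqrt(2540)) = 51.
Baby table (2429^j mod 5081 for j=0..50):
  0:1  1:2429  2:1000  3:282  4:4124  5:2545  6:3309  7:4500
  8:1269  9:3315  10:3831  11:2188  12:5007  13:3170  14:2215  15:4537
  16:4765  17:4748  18:4103  19:2346  20:2633  21:3659  22:1042  23:680
  24:395  25:4227  26:3763  27:4689  28:3060  29:4318  30:1238  31:4231
  32:3317  33:3608  34:4188  35:490  36:1256  37:2224  38:993  39:3603
  40:2205  41:571  42:4927  43:1928  44:3511  45:2301  46:29  47:4388
  48:3595  49:3097  50:2733
Giant step factor: 2429^(-51) ≡ 1499 (mod 5081).
Scan 902·1499^i mod 5081 for i = 0, 1, …:
  i=0: 902   i=1: 552   i=2: 4326   i=3: 1318
  i=4: 4254   i=5: 91   i=6: 4303   i=7: 2408
  i=8: 2082   i=9: 1184     …   i=27: 2426
  i=28: 3659
Match at i=28, j=21: e = 28·51 + 21 = 1449.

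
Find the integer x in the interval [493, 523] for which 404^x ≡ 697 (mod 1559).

509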